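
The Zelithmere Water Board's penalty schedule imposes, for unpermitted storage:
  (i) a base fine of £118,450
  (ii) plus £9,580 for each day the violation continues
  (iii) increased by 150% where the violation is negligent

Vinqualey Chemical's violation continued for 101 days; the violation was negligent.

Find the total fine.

Per-day component: 101 × £9,580 = £967,580
Base plus per-day: £118,450 + £967,580 = £1,086,030
Enhancement: 150% of £1,086,030 = £1,629,045
Enhanced fine: £1,086,030 + £1,629,045 = £2,715,075

£2,715,075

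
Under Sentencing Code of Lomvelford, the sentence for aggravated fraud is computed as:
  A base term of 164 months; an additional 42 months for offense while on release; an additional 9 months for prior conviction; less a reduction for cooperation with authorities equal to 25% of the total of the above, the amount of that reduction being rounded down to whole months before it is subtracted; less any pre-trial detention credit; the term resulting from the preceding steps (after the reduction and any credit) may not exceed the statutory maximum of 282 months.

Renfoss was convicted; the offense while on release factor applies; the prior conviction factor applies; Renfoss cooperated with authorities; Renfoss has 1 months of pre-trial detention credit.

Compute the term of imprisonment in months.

Offense while on release enhancement: +42 months
Prior conviction enhancement: +9 months
Adjusted term: 164 months + 42 months + 9 months = 215 months
Cooperation with authorities reduction: 25% of 215 months = 53 months (rounded down)
After reduction: 215 − 53 = 162 months
Less pre-trial detention credit: 162 months − 1 months = 161 months
Cap at 282 months: 161 months is within the cap, no reduction.

Sentence: 161 months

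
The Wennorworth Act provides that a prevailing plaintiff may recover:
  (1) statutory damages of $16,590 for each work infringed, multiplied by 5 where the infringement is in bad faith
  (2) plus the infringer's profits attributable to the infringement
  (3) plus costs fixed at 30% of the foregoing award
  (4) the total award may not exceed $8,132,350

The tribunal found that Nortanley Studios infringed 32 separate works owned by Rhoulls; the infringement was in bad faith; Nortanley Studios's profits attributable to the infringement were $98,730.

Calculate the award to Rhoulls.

Statutory damages: 32 × $16,590 = $530,880
Multiplied by 5: 5 × $530,880 = $2,654,400
Combined award: $2,654,400 + $98,730 = $2,753,130
Costs: 30% of $2,753,130 = $825,939
Award plus costs: $2,753,130 + $825,939 = $3,579,069
Cap at $8,132,350: $3,579,069 is within the cap, no reduction.

Award: $3,579,069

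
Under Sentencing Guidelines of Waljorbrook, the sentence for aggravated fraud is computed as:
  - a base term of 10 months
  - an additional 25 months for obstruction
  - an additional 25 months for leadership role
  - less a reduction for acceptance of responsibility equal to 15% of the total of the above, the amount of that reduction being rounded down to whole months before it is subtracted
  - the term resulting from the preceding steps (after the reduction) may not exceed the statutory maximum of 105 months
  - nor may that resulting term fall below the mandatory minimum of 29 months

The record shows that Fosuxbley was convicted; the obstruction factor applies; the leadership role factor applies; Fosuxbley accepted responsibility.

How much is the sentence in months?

Obstruction enhancement: +25 months
Leadership role enhancement: +25 months
Adjusted term: 10 months + 25 months + 25 months = 60 months
Acceptance of responsibility reduction: 15% of 60 months = 9 months (rounded down)
After reduction: 60 − 9 = 51 months
Cap at 105 months: 51 months is within the cap, no reduction.
Minimum 29 months: 51 months meets the minimum, no increase.

51 months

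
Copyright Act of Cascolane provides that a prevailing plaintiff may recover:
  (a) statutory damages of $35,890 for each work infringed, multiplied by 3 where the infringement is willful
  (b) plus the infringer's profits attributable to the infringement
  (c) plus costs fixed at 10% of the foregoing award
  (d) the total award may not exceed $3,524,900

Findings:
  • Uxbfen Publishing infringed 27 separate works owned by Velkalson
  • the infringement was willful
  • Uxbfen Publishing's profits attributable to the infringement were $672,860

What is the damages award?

$3,524,900

Statutory damages: 27 × $35,890 = $969,030
Trebled: 3 × $969,030 = $2,907,090
Combined award: $2,907,090 + $672,860 = $3,579,950
Costs: 10% of $3,579,950 = $357,995
Award plus costs: $3,579,950 + $357,995 = $3,937,945
Cap at $3,524,900: $3,937,945 exceeds the cap → $3,524,900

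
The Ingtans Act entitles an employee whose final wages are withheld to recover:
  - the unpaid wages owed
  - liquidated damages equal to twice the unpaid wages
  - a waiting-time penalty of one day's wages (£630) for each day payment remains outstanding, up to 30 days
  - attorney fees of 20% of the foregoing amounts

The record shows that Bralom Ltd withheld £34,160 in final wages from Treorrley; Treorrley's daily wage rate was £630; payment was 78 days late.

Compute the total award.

£145,656

Doubled: 2 × £34,160 = £68,320
Penalty days: min(78, 30) = 30
Waiting-time penalty: 30 × £630 = £18,900
Subtotal: £34,160 + £68,320 + £18,900 = £121,380
Attorney fees: 20% of £121,380 = £24,276
Total award: £121,380 + £24,276 = £145,656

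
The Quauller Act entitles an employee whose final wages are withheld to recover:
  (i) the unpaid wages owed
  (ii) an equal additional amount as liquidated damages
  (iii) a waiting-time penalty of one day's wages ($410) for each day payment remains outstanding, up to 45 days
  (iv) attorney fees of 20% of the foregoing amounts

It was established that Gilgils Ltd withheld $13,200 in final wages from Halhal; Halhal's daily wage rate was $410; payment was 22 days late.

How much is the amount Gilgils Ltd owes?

Liquidated damages (equal amount): $13,200
Penalty days: min(22, 45) = 22
Waiting-time penalty: 22 × $410 = $9,020
Subtotal: $13,200 + $13,200 + $9,020 = $35,420
Attorney fees: 20% of $35,420 = $7,084
Total award: $35,420 + $7,084 = $42,504

$42,504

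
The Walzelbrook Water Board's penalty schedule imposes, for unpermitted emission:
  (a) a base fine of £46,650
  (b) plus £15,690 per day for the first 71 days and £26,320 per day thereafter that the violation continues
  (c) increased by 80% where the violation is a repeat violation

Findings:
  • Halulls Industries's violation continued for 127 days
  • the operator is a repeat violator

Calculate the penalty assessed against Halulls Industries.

£4,742,208

First 71 days: 71 × £15,690 = £1,113,990
Remaining days: (127 − 71) × £26,320 = £1,473,920
Per-day component: £1,113,990 + £1,473,920 = £2,587,910
Base plus per-day: £46,650 + £2,587,910 = £2,634,560
Enhancement: 80% of £2,634,560 = £2,107,648
Enhanced fine: £2,634,560 + £2,107,648 = £4,742,208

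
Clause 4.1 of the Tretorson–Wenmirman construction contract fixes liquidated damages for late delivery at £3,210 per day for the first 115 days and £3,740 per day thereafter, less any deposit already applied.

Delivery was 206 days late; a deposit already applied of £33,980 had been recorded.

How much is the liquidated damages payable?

First 115 days: 115 × £3,210 = £369,150
Remaining days: (206 − 115) × £3,740 = £340,340
Accrued per-day damages: £369,150 + £340,340 = £709,490
Less deposit already applied: £709,490 − £33,980 = £675,510

£675,510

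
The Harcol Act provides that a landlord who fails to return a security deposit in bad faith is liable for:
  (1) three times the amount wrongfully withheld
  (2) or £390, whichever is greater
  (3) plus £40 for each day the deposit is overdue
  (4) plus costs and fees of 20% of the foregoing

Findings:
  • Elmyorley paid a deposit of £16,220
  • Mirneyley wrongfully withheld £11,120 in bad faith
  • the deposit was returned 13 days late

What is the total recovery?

Trebled: 3 × £11,120 = £33,360
Minimum £390: £33,360 meets the minimum, no increase.
Late-return penalty: 13 × £40 = £520
Damages plus late penalty: £33,360 + £520 = £33,880
Costs and fees: 20% of £33,880 = £6,776
Total recovery: £33,880 + £6,776 = £40,656

£40,656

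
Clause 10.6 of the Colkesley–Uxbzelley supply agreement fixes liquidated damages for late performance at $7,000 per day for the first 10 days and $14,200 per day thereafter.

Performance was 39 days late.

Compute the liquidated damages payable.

$481,800

First 10 days: 10 × $7,000 = $70,000
Remaining days: (39 − 10) × $14,200 = $411,800
Accrued per-day damages: $70,000 + $411,800 = $481,800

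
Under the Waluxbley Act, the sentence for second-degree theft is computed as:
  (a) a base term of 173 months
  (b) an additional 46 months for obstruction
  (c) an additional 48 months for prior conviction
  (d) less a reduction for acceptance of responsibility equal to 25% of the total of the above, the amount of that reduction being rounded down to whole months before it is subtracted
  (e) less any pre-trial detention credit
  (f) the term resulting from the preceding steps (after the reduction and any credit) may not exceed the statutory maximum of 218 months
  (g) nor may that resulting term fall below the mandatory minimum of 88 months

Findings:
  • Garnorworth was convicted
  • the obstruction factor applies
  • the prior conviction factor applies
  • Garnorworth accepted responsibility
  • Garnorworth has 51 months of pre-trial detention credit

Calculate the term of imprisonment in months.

150 months

Obstruction enhancement: +46 months
Prior conviction enhancement: +48 months
Adjusted term: 173 months + 46 months + 48 months = 267 months
Acceptance of responsibility reduction: 25% of 267 months = 66 months (rounded down)
After reduction: 267 − 66 = 201 months
Less pre-trial detention credit: 201 months − 51 months = 150 months
Cap at 218 months: 150 months is within the cap, no reduction.
Minimum 88 months: 150 months meets the minimum, no increase.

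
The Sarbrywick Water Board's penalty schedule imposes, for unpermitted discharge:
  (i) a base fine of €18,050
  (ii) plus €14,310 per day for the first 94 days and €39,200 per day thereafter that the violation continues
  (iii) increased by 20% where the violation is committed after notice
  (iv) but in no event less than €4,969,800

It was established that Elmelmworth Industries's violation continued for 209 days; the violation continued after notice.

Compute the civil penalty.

First 94 days: 94 × €14,310 = €1,345,140
Remaining days: (209 − 94) × €39,200 = €4,508,000
Per-day component: €1,345,140 + €4,508,000 = €5,853,140
Base plus per-day: €18,050 + €5,853,140 = €5,871,190
Enhancement: 20% of €5,871,190 = €1,174,238
Enhanced fine: €5,871,190 + €1,174,238 = €7,045,428
Minimum €4,969,800: €7,045,428 meets the minimum, no increase.

Civil penalty: €7,045,428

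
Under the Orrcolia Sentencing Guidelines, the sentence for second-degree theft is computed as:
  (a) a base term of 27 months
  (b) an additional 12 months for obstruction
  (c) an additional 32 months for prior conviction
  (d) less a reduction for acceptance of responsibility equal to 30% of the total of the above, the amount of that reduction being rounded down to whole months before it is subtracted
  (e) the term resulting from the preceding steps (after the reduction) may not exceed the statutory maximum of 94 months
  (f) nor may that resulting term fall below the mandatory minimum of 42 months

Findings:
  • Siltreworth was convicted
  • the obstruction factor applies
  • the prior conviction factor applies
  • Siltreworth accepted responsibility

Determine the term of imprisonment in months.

50 months

Obstruction enhancement: +12 months
Prior conviction enhancement: +32 months
Adjusted term: 27 months + 12 months + 32 months = 71 months
Acceptance of responsibility reduction: 30% of 71 months = 21 months (rounded down)
After reduction: 71 − 21 = 50 months
Cap at 94 months: 50 months is within the cap, no reduction.
Minimum 42 months: 50 months meets the minimum, no increase.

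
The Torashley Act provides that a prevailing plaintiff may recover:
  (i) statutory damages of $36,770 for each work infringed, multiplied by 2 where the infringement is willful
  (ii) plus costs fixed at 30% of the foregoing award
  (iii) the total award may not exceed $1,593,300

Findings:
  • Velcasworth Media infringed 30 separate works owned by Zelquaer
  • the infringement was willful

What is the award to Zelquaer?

$1,593,300

Statutory damages: 30 × $36,770 = $1,103,100
Doubled: 2 × $1,103,100 = $2,206,200
Costs: 30% of $2,206,200 = $661,860
Award plus costs: $2,206,200 + $661,860 = $2,868,060
Cap at $1,593,300: $2,868,060 exceeds the cap → $1,593,300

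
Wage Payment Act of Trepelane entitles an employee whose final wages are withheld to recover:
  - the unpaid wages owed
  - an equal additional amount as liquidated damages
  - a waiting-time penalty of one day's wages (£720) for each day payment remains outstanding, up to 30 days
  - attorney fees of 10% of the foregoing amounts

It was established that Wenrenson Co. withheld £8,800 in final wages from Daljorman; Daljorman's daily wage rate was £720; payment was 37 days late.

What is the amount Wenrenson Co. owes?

Liquidated damages (equal amount): £8,800
Penalty days: min(37, 30) = 30
Waiting-time penalty: 30 × £720 = £21,600
Subtotal: £8,800 + £8,800 + £21,600 = £39,200
Attorney fees: 10% of £39,200 = £3,920
Total award: £39,200 + £3,920 = £43,120

£43,120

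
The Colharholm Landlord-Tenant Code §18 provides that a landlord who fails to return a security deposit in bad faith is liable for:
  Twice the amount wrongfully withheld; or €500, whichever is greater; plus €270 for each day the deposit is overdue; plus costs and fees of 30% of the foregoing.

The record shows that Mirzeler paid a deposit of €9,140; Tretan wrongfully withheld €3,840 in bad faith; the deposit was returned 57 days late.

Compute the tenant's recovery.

€29,991

Doubled: 2 × €3,840 = €7,680
Minimum €500: €7,680 meets the minimum, no increase.
Late-return penalty: 57 × €270 = €15,390
Damages plus late penalty: €7,680 + €15,390 = €23,070
Costs and fees: 30% of €23,070 = €6,921
Total recovery: €23,070 + €6,921 = €29,991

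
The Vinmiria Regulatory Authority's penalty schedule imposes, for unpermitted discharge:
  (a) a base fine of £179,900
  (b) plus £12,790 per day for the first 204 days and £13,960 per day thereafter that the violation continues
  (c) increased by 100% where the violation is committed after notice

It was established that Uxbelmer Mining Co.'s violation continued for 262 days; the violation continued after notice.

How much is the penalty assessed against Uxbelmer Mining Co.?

First 204 days: 204 × £12,790 = £2,609,160
Remaining days: (262 − 204) × £13,960 = £809,680
Per-day component: £2,609,160 + £809,680 = £3,418,840
Base plus per-day: £179,900 + £3,418,840 = £3,598,740
Enhancement: 100% of £3,598,740 = £3,598,740
Enhanced fine: £3,598,740 + £3,598,740 = £7,197,480

£7,197,480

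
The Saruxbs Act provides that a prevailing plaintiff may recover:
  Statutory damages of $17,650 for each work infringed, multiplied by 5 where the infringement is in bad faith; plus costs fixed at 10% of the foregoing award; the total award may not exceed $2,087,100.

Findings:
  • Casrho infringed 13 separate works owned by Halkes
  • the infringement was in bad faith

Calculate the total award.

Statutory damages: 13 × $17,650 = $229,450
Multiplied by 5: 5 × $229,450 = $1,147,250
Costs: 10% of $1,147,250 = $114,725
Award plus costs: $1,147,250 + $114,725 = $1,261,975
Cap at $2,087,100: $1,261,975 is within the cap, no reduction.

$1,261,975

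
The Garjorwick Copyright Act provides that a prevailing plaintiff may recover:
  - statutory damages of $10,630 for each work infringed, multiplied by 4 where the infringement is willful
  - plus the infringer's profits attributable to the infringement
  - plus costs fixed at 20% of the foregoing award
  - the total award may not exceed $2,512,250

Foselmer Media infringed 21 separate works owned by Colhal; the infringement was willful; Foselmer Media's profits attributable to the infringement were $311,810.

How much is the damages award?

Statutory damages: 21 × $10,630 = $223,230
Multiplied by 4: 4 × $223,230 = $892,920
Combined award: $892,920 + $311,810 = $1,204,730
Costs: 20% of $1,204,730 = $240,946
Award plus costs: $1,204,730 + $240,946 = $1,445,676
Cap at $2,512,250: $1,445,676 is within the cap, no reduction.

$1,445,676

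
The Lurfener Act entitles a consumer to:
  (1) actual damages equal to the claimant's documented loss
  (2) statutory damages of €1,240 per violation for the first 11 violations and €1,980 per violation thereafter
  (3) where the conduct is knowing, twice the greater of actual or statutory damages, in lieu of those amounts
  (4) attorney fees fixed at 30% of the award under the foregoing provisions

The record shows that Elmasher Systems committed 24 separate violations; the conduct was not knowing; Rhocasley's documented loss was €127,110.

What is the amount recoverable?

First 11 violations: 11 × €1,240 = €13,640
Remaining violations: (24 − 11) × €1,980 = €25,740
Statutory damages: €13,640 + €25,740 = €39,380
Conduct not knowing: the in-lieu enhancement does not apply.
Actual plus statutory damages: €127,110 + €39,380 = €166,490
Attorney fees: 30% of €166,490 = €49,947
Total recovery: €166,490 + €49,947 = €216,437

€216,437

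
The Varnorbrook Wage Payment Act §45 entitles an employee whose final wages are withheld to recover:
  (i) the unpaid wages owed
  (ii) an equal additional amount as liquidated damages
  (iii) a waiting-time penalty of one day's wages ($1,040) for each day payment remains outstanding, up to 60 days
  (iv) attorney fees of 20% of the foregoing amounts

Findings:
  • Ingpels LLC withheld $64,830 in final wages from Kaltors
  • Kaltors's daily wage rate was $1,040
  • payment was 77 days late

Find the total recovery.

$230,472

Liquidated damages (equal amount): $64,830
Penalty days: min(77, 60) = 60
Waiting-time penalty: 60 × $1,040 = $62,400
Subtotal: $64,830 + $64,830 + $62,400 = $192,060
Attorney fees: 20% of $192,060 = $38,412
Total award: $192,060 + $38,412 = $230,472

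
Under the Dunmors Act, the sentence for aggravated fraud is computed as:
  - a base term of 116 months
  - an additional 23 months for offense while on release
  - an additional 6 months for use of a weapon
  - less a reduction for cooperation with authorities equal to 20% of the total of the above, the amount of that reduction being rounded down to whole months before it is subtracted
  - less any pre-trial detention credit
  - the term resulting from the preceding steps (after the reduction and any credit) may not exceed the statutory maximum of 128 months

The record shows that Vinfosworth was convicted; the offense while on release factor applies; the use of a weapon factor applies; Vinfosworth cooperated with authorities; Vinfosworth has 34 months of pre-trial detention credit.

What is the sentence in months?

Offense while on release enhancement: +23 months
Use of a weapon enhancement: +6 months
Adjusted term: 116 months + 23 months + 6 months = 145 months
Cooperation with authorities reduction: 20% of 145 months = 29 months (rounded down)
After reduction: 145 − 29 = 116 months
Less pre-trial detention credit: 116 months − 34 months = 82 months
Cap at 128 months: 82 months is within the cap, no reduction.

82 months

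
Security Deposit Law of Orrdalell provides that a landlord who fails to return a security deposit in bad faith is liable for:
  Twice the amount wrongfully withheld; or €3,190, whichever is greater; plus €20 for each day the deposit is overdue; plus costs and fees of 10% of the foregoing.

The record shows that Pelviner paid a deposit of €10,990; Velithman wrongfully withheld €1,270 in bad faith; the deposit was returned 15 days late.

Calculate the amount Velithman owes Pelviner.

€3,839

Doubled: 2 × €1,270 = €2,540
Minimum €3,190: €2,540 is below the minimum → €3,190
Late-return penalty: 15 × €20 = €300
Damages plus late penalty: €3,190 + €300 = €3,490
Costs and fees: 10% of €3,490 = €349
Total recovery: €3,490 + €349 = €3,839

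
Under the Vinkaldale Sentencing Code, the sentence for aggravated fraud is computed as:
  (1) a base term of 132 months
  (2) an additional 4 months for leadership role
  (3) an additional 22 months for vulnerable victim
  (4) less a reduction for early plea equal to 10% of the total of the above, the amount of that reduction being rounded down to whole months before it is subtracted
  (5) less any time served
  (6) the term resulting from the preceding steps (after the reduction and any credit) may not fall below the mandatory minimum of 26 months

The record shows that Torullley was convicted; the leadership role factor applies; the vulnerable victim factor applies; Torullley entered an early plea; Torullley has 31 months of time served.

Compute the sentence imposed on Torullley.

Sentence: 112 months

Leadership role enhancement: +4 months
Vulnerable victim enhancement: +22 months
Adjusted term: 132 months + 4 months + 22 months = 158 months
Early plea reduction: 10% of 158 months = 15 months (rounded down)
After reduction: 158 − 15 = 143 months
Less time served: 143 months − 31 months = 112 months
Minimum 26 months: 112 months meets the minimum, no increase.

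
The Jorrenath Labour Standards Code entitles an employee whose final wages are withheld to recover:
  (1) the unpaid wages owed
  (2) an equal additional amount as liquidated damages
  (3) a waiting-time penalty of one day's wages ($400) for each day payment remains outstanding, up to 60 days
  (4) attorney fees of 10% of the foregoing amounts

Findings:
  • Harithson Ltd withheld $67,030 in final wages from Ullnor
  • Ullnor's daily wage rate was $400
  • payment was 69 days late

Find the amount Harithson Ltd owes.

Liquidated damages (equal amount): $67,030
Penalty days: min(69, 60) = 60
Waiting-time penalty: 60 × $400 = $24,000
Subtotal: $67,030 + $67,030 + $24,000 = $158,060
Attorney fees: 10% of $158,060 = $15,806
Total award: $158,060 + $15,806 = $173,866

Total award: $173,866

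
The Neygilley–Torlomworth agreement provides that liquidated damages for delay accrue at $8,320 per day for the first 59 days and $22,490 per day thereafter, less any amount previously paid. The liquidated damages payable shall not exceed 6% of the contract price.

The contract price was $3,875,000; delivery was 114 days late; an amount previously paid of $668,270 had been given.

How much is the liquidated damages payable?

First 59 days: 59 × $8,320 = $490,880
Remaining days: (114 − 59) × $22,490 = $1,236,950
Accrued per-day damages: $490,880 + $1,236,950 = $1,727,830
Less amount previously paid: $1,727,830 − $668,270 = $1,059,560
Cap: 6% of $3,875,000 = $232,500
Cap at $232,500: $1,059,560 exceeds the cap → $232,500

$232,500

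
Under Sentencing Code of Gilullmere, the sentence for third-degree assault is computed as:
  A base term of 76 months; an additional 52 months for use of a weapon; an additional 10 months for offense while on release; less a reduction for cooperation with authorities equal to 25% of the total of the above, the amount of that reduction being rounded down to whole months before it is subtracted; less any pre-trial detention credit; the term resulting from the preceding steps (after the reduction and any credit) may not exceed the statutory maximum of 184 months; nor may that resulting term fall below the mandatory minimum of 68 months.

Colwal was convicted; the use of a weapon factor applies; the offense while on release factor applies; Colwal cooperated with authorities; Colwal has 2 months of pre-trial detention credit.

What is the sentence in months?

102 months

Use of a weapon enhancement: +52 months
Offense while on release enhancement: +10 months
Adjusted term: 76 months + 52 months + 10 months = 138 months
Cooperation with authorities reduction: 25% of 138 months = 34 months (rounded down)
After reduction: 138 − 34 = 104 months
Less pre-trial detention credit: 104 months − 2 months = 102 months
Cap at 184 months: 102 months is within the cap, no reduction.
Minimum 68 months: 102 months meets the minimum, no increase.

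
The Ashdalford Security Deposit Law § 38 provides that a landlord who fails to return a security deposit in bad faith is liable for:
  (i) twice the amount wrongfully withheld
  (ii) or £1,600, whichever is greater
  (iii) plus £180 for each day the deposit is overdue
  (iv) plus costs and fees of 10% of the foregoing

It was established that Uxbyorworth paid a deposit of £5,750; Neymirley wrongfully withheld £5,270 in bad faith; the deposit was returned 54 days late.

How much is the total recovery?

£22,286

Doubled: 2 × £5,270 = £10,540
Minimum £1,600: £10,540 meets the minimum, no increase.
Late-return penalty: 54 × £180 = £9,720
Damages plus late penalty: £10,540 + £9,720 = £20,260
Costs and fees: 10% of £20,260 = £2,026
Total recovery: £20,260 + £2,026 = £22,286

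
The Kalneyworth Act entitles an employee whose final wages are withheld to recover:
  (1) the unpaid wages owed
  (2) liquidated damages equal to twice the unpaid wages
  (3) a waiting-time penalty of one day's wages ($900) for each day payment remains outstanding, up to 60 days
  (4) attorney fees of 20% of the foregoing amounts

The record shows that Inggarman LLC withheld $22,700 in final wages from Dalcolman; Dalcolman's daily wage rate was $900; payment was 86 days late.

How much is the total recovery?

$146,520

Doubled: 2 × $22,700 = $45,400
Penalty days: min(86, 60) = 60
Waiting-time penalty: 60 × $900 = $54,000
Subtotal: $22,700 + $45,400 + $54,000 = $122,100
Attorney fees: 20% of $122,100 = $24,420
Total award: $122,100 + $24,420 = $146,520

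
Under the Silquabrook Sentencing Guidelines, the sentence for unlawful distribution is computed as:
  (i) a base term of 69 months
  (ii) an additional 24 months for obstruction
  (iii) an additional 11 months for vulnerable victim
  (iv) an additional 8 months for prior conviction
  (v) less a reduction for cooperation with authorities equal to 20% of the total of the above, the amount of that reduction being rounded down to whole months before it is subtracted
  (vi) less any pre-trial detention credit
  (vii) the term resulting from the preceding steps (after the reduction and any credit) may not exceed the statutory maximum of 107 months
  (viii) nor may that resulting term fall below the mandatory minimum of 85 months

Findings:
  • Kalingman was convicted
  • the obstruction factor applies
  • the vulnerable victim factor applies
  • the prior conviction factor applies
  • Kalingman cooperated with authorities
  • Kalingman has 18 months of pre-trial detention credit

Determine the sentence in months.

85 months

Obstruction enhancement: +24 months
Vulnerable victim enhancement: +11 months
Prior conviction enhancement: +8 months
Adjusted term: 69 months + 24 months + 11 months + 8 months = 112 months
Cooperation with authorities reduction: 20% of 112 months = 22 months (rounded down)
After reduction: 112 − 22 = 90 months
Less pre-trial detention credit: 90 months − 18 months = 72 months
Cap at 107 months: 72 months is within the cap, no reduction.
Minimum 85 months: 72 months is below the minimum → 85 months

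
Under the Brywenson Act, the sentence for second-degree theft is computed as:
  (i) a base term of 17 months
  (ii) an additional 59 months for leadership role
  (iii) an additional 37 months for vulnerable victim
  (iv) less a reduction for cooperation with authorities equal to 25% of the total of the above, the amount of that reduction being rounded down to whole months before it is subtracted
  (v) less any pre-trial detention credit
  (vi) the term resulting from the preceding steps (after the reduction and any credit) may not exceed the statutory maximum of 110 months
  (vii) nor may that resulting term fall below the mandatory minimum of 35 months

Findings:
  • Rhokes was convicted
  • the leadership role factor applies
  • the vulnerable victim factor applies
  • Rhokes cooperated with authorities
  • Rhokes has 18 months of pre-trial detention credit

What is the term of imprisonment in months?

Sentence: 67 months

Leadership role enhancement: +59 months
Vulnerable victim enhancement: +37 months
Adjusted term: 17 months + 59 months + 37 months = 113 months
Cooperation with authorities reduction: 25% of 113 months = 28 months (rounded down)
After reduction: 113 − 28 = 85 months
Less pre-trial detention credit: 85 months − 18 months = 67 months
Cap at 110 months: 67 months is within the cap, no reduction.
Minimum 35 months: 67 months meets the minimum, no increase.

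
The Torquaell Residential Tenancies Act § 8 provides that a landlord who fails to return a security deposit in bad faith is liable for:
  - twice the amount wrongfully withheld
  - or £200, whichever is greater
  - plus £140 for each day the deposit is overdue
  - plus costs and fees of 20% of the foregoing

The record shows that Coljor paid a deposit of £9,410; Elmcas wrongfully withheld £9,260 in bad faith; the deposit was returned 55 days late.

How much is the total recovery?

Doubled: 2 × £9,260 = £18,520
Minimum £200: £18,520 meets the minimum, no increase.
Late-return penalty: 55 × £140 = £7,700
Damages plus late penalty: £18,520 + £7,700 = £26,220
Costs and fees: 20% of £26,220 = £5,244
Total recovery: £26,220 + £5,244 = £31,464

Recovery: £31,464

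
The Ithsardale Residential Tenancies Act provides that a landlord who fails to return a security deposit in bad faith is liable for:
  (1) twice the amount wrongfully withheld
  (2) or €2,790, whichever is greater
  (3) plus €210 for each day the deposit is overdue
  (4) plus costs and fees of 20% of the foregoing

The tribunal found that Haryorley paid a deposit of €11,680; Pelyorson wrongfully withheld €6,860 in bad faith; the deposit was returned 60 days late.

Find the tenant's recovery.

€31,584

Doubled: 2 × €6,860 = €13,720
Minimum €2,790: €13,720 meets the minimum, no increase.
Late-return penalty: 60 × €210 = €12,600
Damages plus late penalty: €13,720 + €12,600 = €26,320
Costs and fees: 20% of €26,320 = €5,264
Total recovery: €26,320 + €5,264 = €31,584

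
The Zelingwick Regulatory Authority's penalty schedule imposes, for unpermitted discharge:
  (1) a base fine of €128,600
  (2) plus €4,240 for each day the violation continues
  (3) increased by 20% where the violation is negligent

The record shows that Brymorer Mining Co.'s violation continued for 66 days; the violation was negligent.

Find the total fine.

Per-day component: 66 × €4,240 = €279,840
Base plus per-day: €128,600 + €279,840 = €408,440
Enhancement: 20% of €408,440 = €81,688
Enhanced fine: €408,440 + €81,688 = €490,128

€490,128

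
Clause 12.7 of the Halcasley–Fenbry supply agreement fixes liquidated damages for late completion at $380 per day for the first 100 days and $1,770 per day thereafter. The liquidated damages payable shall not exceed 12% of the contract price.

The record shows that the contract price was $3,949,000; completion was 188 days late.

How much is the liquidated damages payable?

$193,760

First 100 days: 100 × $380 = $38,000
Remaining days: (188 − 100) × $1,770 = $155,760
Accrued per-day damages: $38,000 + $155,760 = $193,760
Cap: 12% of $3,949,000 = $473,880
Cap at $473,880: $193,760 is within the cap, no reduction.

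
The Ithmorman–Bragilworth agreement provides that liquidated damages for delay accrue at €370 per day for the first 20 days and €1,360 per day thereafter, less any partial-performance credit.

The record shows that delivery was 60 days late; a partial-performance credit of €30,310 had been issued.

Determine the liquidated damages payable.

Liquidated damages: €31,490

First 20 days: 20 × €370 = €7,400
Remaining days: (60 − 20) × €1,360 = €54,400
Accrued per-day damages: €7,400 + €54,400 = €61,800
Less partial-performance credit: €61,800 − €30,310 = €31,490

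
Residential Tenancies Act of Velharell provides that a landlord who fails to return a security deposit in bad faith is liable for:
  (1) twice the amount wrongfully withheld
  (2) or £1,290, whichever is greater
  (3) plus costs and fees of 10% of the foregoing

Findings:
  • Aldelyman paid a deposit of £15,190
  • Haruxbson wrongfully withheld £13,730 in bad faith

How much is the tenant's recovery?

Doubled: 2 × £13,730 = £27,460
Minimum £1,290: £27,460 meets the minimum, no increase.
Costs and fees: 10% of £27,460 = £2,746
Total recovery: £27,460 + £2,746 = £30,206

£30,206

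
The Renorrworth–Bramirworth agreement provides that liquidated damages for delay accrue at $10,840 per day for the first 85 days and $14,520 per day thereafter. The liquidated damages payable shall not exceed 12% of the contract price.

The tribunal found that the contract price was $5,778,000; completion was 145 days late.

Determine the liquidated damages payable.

First 85 days: 85 × $10,840 = $921,400
Remaining days: (145 − 85) × $14,520 = $871,200
Accrued per-day damages: $921,400 + $871,200 = $1,792,600
Cap: 12% of $5,778,000 = $693,360
Cap at $693,360: $1,792,600 exceeds the cap → $693,360

$693,360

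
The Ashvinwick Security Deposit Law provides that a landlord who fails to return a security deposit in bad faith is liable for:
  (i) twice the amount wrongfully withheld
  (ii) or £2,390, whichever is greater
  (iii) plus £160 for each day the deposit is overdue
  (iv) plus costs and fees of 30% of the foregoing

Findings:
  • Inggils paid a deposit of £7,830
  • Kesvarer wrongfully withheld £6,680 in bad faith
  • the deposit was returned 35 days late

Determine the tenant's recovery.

Doubled: 2 × £6,680 = £13,360
Minimum £2,390: £13,360 meets the minimum, no increase.
Late-return penalty: 35 × £160 = £5,600
Damages plus late penalty: £13,360 + £5,600 = £18,960
Costs and fees: 30% of £18,960 = £5,688
Total recovery: £18,960 + £5,688 = £24,648

£24,648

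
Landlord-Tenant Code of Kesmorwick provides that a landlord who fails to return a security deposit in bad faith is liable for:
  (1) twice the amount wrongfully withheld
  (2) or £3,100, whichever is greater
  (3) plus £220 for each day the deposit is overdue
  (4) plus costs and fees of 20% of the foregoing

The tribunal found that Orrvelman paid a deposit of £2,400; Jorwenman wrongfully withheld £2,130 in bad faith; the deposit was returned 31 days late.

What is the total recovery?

£13,296

Doubled: 2 × £2,130 = £4,260
Minimum £3,100: £4,260 meets the minimum, no increase.
Late-return penalty: 31 × £220 = £6,820
Damages plus late penalty: £4,260 + £6,820 = £11,080
Costs and fees: 20% of £11,080 = £2,216
Total recovery: £11,080 + £2,216 = £13,296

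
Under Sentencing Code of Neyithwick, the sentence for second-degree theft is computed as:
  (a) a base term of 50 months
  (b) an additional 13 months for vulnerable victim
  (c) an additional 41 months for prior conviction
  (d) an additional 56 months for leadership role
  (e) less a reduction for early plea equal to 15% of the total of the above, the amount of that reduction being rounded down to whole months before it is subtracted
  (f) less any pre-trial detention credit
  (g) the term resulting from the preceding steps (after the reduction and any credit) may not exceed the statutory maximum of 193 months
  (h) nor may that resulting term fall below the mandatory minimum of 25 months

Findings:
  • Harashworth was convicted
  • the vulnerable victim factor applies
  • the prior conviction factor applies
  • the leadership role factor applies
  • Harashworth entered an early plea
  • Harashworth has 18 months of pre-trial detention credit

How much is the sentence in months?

Vulnerable victim enhancement: +13 months
Prior conviction enhancement: +41 months
Leadership role enhancement: +56 months
Adjusted term: 50 months + 13 months + 41 months + 56 months = 160 months
Early plea reduction: 15% of 160 months = 24 months (rounded down)
After reduction: 160 − 24 = 136 months
Less pre-trial detention credit: 136 months − 18 months = 118 months
Cap at 193 months: 118 months is within the cap, no reduction.
Minimum 25 months: 118 months meets the minimum, no increase.

118 months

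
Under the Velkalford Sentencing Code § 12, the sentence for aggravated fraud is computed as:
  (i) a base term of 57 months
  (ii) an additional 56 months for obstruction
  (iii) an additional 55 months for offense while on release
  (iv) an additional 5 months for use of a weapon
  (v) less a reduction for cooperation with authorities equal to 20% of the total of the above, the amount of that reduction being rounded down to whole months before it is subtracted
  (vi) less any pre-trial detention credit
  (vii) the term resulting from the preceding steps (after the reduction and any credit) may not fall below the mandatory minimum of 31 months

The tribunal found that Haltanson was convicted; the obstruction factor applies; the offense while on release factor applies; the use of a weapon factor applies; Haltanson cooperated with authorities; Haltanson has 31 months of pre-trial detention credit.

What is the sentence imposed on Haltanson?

Sentence: 108 months

Obstruction enhancement: +56 months
Offense while on release enhancement: +55 months
Use of a weapon enhancement: +5 months
Adjusted term: 57 months + 56 months + 55 months + 5 months = 173 months
Cooperation with authorities reduction: 20% of 173 months = 34 months (rounded down)
After reduction: 173 − 34 = 139 months
Less pre-trial detention credit: 139 months − 31 months = 108 months
Minimum 31 months: 108 months meets the minimum, no increase.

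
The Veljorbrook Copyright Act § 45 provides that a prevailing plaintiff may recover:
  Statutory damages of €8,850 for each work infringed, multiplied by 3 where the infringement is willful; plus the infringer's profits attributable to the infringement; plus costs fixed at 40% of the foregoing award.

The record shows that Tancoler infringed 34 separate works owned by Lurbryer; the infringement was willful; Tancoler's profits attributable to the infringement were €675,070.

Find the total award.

€2,208,878

Statutory damages: 34 × €8,850 = €300,900
Trebled: 3 × €300,900 = €902,700
Combined award: €902,700 + €675,070 = €1,577,770
Costs: 40% of €1,577,770 = €631,108
Award plus costs: €1,577,770 + €631,108 = €2,208,878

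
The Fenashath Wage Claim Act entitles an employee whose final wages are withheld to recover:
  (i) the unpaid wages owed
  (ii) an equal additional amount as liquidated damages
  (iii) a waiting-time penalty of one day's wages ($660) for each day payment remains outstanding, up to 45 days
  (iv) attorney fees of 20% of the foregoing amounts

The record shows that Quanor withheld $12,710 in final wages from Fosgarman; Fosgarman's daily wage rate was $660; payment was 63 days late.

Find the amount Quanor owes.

$66,144

Liquidated damages (equal amount): $12,710
Penalty days: min(63, 45) = 45
Waiting-time penalty: 45 × $660 = $29,700
Subtotal: $12,710 + $12,710 + $29,700 = $55,120
Attorney fees: 20% of $55,120 = $11,024
Total award: $55,120 + $11,024 = $66,144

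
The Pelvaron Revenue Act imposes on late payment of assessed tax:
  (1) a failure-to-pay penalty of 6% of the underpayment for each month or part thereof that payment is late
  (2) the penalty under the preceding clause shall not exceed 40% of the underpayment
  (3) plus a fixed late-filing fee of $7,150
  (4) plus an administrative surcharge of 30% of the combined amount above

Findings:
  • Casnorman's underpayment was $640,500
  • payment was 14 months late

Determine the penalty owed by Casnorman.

$342,355

Accrued rate: 6% × 14 = 84%, capped at 40% → 40%
Failure-to-pay penalty: 40% of $640,500 = $256,200
Penalty before surcharge: $256,200 + $7,150 = $263,350
Administrative surcharge: 30% of $263,350 = $79,005
Total penalty: $263,350 + $79,005 = $342,355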